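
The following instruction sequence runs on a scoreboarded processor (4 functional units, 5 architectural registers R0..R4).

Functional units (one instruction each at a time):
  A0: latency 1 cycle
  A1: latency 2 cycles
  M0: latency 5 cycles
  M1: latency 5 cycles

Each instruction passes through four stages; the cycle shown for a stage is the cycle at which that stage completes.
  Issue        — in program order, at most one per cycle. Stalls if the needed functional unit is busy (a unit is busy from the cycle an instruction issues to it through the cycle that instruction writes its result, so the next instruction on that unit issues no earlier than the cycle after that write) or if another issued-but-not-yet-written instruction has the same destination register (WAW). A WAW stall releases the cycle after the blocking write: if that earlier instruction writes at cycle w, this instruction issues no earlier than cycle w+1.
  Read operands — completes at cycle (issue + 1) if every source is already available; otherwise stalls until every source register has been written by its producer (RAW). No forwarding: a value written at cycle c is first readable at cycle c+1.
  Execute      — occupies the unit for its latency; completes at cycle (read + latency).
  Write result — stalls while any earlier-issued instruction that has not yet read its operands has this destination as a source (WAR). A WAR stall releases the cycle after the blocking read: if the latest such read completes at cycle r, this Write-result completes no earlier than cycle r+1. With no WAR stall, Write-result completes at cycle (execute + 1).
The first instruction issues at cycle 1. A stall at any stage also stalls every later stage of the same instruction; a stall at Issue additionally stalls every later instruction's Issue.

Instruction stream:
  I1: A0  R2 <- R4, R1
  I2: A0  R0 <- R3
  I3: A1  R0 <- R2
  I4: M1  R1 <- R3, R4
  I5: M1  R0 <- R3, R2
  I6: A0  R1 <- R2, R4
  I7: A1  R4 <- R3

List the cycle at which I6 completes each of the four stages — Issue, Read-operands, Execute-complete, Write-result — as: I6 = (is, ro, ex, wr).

1) issue 1, read 2, done 3, write 4
2) issue 5, read 6, done 7, write 8  <struct: A0 busy until I1 writes@4>
3) issue 9, read 10, done 12, write 13  <WAW R0: wait I2 write@8>
4) issue 10, read 11, done 16, write 17
5) issue 18, read 19, done 24, write 25  <struct: M1 busy until I4 writes@17>
6) issue 19, read 20, done 21, write 22
7) issue 20, read 21, done 23, write 24

I6 = (19, 20, 21, 22)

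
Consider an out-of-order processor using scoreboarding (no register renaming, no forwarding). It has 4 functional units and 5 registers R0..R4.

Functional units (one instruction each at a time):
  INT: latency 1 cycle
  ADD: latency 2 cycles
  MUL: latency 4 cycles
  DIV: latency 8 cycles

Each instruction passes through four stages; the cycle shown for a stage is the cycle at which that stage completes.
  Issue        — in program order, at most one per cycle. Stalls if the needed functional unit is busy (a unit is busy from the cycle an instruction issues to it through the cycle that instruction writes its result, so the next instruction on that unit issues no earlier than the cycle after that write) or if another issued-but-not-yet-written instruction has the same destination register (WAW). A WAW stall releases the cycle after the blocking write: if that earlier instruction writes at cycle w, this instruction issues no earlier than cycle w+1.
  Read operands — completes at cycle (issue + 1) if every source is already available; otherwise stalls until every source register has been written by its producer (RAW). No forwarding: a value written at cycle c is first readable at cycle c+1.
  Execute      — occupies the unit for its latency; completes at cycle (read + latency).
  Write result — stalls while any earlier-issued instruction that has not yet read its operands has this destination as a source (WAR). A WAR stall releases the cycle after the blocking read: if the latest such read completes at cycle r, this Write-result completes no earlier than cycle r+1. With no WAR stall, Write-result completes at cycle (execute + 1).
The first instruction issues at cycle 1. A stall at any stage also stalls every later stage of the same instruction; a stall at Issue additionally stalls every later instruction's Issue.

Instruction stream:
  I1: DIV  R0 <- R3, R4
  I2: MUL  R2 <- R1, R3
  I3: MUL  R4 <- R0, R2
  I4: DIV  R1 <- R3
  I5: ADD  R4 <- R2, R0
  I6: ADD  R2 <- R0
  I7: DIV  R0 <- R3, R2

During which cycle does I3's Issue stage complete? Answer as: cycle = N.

1) issue 1, read 2, done 10, write 11
2) issue 2, read 3, done 7, write 8
3) issue 9, read 12, done 16, write 17  <struct: MUL busy until I2 writes@8 / RAW R0: wait I1 write@11>
4) issue 12, read 13, done 21, write 22  <struct: DIV busy until I1 writes@11>
5) issue 18, read 19, done 21, write 22  <WAW R4: wait I3 write@17>
6) issue 23, read 24, done 26, write 27  <struct: ADD busy until I5 writes@22>
7) issue 24, read 28, done 36, write 37  <RAW R2: wait I6 write@27>

cycle = 9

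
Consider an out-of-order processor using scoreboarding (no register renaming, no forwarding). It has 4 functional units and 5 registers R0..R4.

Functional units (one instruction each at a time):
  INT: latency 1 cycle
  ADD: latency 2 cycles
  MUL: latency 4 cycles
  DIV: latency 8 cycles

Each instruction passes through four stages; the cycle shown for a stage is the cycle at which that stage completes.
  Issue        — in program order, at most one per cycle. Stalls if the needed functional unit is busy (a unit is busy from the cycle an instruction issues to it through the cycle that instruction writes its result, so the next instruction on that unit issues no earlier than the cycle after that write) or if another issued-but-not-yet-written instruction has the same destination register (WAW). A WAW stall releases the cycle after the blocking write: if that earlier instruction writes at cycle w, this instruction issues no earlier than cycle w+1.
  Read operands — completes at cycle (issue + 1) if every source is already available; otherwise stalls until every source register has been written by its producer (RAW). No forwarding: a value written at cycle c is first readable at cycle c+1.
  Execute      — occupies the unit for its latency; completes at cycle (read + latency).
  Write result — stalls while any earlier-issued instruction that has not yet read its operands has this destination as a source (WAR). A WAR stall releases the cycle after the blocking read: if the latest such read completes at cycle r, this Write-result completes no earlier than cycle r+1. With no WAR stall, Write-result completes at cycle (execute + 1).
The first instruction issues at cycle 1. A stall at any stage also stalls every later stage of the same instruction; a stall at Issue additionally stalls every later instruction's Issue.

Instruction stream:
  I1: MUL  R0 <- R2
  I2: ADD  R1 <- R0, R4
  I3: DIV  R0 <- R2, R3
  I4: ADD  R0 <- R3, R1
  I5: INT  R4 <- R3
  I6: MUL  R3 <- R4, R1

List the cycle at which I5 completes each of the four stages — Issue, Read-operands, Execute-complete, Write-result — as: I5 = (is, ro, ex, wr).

I5 = (20, 21, 22, 23)

t=1  I1 issues→MUL
t=2  I1 reads · I2 issues→ADD
t=6  I1 exec-done
t=7  I1 writes R0
t=8  I2 reads · I3 issues→DIV
t=9  I3 reads
t=10  I2 exec-done
t=11  I2 writes R1
t=17  I3 exec-done
t=18  I3 writes R0
t=19  I4 issues→ADD
t=20  I4 reads · I5 issues→INT
t=21  I5 reads · I6 issues→MUL
t=22  I4 exec-done · I5 exec-done
t=23  I4 writes R0 · I5 writes R4
t=24  I6 reads
t=28  I6 exec-done
t=29  I6 writes R3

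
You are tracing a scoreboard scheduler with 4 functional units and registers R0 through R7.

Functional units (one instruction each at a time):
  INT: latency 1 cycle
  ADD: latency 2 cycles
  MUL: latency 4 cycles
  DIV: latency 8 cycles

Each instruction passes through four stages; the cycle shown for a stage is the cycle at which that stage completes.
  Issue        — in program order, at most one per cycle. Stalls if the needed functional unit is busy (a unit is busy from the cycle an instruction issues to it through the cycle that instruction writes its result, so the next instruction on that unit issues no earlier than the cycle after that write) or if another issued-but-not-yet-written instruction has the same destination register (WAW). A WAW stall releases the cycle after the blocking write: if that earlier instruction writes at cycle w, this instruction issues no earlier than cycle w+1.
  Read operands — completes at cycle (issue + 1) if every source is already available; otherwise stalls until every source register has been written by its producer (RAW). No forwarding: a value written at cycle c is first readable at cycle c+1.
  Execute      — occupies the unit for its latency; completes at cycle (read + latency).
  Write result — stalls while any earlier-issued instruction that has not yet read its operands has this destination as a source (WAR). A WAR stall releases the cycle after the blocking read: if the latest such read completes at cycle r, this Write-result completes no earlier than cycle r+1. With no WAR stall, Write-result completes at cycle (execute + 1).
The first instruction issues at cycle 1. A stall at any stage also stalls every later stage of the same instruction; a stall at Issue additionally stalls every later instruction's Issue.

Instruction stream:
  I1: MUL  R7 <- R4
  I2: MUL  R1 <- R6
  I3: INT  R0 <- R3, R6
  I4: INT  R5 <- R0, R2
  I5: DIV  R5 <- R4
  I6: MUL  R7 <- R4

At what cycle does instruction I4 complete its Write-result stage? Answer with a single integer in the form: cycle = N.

[1] I1 issues→MUL
[2] I1 reads
[6] I1 exec-done
[7] I1 writes R7
[8] I2 issues→MUL
[9] I2 reads | I3 issues→INT
[10] I3 reads
[11] I3 exec-done
[12] I3 writes R0
[13] I2 exec-done | I4 issues→INT
[14] I2 writes R1 | I4 reads
[15] I4 exec-done
[16] I4 writes R5
[17] I5 issues→DIV
[18] I5 reads | I6 issues→MUL
[19] I6 reads
[23] I6 exec-done
[24] I6 writes R7
[26] I5 exec-done
[27] I5 writes R5

cycle = 16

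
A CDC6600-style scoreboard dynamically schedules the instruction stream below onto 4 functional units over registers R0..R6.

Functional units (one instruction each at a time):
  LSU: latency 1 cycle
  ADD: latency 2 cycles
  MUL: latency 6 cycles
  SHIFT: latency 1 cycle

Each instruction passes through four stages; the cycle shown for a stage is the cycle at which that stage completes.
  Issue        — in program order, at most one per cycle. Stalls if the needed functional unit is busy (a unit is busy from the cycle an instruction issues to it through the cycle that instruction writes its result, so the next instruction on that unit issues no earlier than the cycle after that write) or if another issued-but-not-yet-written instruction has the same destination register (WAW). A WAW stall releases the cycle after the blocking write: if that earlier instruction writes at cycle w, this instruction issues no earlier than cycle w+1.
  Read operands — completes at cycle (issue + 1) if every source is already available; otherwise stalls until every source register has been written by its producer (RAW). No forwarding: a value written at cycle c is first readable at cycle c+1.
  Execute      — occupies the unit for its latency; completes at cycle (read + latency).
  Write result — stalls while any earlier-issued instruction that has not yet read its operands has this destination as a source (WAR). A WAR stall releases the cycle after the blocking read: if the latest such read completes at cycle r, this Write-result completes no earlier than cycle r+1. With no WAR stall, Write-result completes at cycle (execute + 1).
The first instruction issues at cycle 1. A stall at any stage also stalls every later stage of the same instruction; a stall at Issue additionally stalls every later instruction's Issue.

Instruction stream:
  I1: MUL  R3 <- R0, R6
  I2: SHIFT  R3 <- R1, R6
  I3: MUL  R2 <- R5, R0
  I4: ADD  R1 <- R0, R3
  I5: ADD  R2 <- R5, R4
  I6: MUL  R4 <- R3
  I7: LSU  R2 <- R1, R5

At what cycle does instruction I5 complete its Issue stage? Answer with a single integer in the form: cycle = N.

cycle = 20

cycle 1: I1 dispatched to MUL
cycle 2: I1 operands ready
cycle 8: I1 complete
cycle 9: R3←I1
cycle 10: I2 dispatched to SHIFT
cycle 11: I2 operands ready | I3 dispatched to MUL
cycle 12: I2 complete | I3 operands ready | I4 dispatched to ADD
cycle 13: R3←I2
cycle 14: I4 operands ready
cycle 16: I4 complete
cycle 17: R1←I4
cycle 18: I3 complete
cycle 19: R2←I3
cycle 20: I5 dispatched to ADD
cycle 21: I5 operands ready | I6 dispatched to MUL
cycle 22: I6 operands ready
cycle 23: I5 complete
cycle 24: R2←I5
cycle 25: I7 dispatched to LSU
cycle 26: I7 operands ready
cycle 27: I7 complete
cycle 28: I6 complete | R2←I7
cycle 29: R4←I6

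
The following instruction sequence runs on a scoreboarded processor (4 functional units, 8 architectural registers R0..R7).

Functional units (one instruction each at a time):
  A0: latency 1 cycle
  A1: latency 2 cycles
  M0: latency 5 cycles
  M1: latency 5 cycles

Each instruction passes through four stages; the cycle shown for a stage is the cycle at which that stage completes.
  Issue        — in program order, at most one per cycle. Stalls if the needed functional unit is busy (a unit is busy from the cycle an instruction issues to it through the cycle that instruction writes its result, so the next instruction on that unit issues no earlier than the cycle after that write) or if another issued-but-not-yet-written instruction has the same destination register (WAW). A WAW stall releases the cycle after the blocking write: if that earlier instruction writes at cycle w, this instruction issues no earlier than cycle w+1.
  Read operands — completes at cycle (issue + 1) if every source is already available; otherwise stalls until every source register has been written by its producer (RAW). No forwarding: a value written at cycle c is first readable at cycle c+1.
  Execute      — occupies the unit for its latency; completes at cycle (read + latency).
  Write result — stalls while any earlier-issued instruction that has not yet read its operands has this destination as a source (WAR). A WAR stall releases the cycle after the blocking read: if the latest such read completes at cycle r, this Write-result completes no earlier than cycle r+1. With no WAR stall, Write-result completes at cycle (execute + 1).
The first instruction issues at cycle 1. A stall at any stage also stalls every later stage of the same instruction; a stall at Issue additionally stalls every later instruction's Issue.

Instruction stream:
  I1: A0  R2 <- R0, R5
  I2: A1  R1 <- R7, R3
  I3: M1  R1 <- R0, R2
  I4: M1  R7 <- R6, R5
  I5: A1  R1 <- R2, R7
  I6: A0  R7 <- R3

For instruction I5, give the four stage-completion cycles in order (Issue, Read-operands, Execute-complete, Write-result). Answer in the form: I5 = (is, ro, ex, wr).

I5 = (16, 23, 25, 26)

[1] I1→A0
[2] I1 RO; I2→A1
[3] I1 EX; I2 RO
[4] I1 WR R2
[5] I2 EX
[6] I2 WR R1
[7] I3→M1
[8] I3 RO
[13] I3 EX
[14] I3 WR R1
[15] I4→M1
[16] I4 RO; I5→A1
[21] I4 EX
[22] I4 WR R7
[23] I5 RO; I6→A0
[24] I6 RO
[25] I5 EX; I6 EX
[26] I5 WR R1; I6 WR R7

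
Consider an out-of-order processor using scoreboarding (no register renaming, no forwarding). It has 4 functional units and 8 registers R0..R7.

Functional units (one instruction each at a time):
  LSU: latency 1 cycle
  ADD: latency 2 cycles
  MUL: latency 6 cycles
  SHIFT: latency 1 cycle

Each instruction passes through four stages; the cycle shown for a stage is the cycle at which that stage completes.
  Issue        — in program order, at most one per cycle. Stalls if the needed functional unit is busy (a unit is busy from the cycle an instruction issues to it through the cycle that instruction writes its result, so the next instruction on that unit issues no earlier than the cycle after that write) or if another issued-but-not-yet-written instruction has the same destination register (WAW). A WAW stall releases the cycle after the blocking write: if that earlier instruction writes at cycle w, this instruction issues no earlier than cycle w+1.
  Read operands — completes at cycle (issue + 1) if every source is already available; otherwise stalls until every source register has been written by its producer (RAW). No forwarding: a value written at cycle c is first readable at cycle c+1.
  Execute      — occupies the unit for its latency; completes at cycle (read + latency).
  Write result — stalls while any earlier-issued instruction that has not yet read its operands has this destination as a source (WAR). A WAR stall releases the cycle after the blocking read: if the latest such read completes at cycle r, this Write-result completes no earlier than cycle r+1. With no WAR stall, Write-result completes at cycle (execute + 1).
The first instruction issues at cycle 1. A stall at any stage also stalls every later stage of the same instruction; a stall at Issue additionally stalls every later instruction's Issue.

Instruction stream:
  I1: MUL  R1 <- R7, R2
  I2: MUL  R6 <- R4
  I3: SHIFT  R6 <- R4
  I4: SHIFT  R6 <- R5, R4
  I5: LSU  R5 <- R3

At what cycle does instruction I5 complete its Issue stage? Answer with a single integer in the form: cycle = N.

cycle = 24

c1: issue I1 (MUL)
c2: I1 read-ops
c8: I1 finished on MUL
c9: I1→R1
c10: issue I2 (MUL)
c11: I2 read-ops
c17: I2 finished on MUL
c18: I2→R6
c19: issue I3 (SHIFT)
c20: I3 read-ops
c21: I3 finished on SHIFT
c22: I3→R6
c23: issue I4 (SHIFT)
c24: I4 read-ops | issue I5 (LSU)
c25: I4 finished on SHIFT | I5 read-ops
c26: I4→R6 | I5 finished on LSU
c27: I5→R5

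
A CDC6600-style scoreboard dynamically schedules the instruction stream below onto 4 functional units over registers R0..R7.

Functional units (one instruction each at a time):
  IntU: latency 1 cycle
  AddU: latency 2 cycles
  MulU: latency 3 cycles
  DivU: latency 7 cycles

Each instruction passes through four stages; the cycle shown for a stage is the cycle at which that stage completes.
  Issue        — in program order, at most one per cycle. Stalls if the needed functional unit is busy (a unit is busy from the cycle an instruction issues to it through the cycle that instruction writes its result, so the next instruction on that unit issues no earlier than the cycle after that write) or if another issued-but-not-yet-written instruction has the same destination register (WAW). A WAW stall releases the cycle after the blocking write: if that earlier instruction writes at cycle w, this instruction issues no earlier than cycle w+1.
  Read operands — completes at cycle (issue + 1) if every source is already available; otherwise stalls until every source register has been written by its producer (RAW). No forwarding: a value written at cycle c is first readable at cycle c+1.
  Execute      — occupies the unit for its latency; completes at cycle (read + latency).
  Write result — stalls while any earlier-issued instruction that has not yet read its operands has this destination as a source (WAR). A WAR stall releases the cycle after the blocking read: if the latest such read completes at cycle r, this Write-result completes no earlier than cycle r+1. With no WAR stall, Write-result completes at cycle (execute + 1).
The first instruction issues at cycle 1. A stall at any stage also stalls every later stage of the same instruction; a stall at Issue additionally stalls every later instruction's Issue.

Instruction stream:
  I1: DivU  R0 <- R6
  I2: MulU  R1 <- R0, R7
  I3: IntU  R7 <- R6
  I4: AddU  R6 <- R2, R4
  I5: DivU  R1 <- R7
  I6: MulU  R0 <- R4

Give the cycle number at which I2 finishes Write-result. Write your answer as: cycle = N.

1) issue 1, read 2, done 9, write 10
2) issue 2, read 11, done 14, write 15  <RAW R0: wait I1 write@10>
3) issue 3, read 4, done 5, write 12  <WAR R7: wait I2 read@11>
4) issue 4, read 5, done 7, write 8
5) issue 16, read 17, done 24, write 25  <WAW R1: wait I2 write@15>
6) issue 17, read 18, done 21, write 22

cycle = 15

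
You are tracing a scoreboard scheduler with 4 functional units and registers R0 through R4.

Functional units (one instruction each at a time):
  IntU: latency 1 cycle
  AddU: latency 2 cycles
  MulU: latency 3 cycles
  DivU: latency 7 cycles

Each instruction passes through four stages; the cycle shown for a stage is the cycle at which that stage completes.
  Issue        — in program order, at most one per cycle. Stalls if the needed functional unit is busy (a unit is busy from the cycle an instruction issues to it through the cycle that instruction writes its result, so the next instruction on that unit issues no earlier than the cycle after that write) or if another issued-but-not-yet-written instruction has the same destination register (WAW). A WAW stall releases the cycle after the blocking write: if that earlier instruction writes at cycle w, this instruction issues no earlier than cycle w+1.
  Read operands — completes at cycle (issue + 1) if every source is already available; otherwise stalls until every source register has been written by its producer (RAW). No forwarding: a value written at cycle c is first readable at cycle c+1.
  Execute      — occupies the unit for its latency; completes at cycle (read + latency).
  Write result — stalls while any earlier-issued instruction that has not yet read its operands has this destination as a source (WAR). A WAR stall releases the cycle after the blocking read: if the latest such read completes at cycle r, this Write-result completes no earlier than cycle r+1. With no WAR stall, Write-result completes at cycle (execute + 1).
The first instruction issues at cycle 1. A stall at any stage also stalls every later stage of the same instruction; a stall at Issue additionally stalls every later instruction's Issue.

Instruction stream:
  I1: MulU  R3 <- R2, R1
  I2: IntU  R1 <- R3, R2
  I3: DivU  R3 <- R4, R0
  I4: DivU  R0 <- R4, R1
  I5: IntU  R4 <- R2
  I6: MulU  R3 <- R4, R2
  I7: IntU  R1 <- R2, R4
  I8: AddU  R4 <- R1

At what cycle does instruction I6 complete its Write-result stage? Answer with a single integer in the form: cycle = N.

cycle = 26

c1: I1 issues→MulU
c2: I1 reads · I2 issues→IntU
c5: I1 exec-done
c6: I1 writes R3
c7: I2 reads · I3 issues→DivU
c8: I2 exec-done · I3 reads
c9: I2 writes R1
c15: I3 exec-done
c16: I3 writes R3
c17: I4 issues→DivU
c18: I4 reads · I5 issues→IntU
c19: I5 reads · I6 issues→MulU
c20: I5 exec-done
c21: I5 writes R4
c22: I6 reads · I7 issues→IntU
c23: I7 reads · I8 issues→AddU
c24: I7 exec-done
c25: I4 exec-done · I6 exec-done · I7 writes R1
c26: I4 writes R0 · I6 writes R3 · I8 reads
c28: I8 exec-done
c29: I8 writes R4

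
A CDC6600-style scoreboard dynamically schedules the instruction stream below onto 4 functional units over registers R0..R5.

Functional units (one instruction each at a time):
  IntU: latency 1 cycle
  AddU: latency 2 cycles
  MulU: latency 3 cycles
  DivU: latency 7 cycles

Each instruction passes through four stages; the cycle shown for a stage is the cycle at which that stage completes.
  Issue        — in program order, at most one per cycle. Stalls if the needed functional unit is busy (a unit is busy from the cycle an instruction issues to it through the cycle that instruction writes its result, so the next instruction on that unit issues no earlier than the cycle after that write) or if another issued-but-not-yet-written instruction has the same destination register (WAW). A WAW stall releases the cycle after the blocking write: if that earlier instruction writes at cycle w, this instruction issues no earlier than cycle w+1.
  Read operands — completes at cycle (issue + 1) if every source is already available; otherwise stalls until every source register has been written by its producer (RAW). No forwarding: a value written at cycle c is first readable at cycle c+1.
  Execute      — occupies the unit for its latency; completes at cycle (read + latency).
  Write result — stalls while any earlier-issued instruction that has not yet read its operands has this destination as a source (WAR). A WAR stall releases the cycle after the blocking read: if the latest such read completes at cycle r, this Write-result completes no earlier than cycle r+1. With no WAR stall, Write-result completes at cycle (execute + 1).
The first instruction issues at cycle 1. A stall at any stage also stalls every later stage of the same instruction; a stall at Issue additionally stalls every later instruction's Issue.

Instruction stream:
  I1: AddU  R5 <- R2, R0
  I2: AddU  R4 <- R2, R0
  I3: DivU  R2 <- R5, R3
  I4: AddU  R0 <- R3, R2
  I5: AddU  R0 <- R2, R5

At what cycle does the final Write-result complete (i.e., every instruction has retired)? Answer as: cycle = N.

cycle = 25

  I1 | 1 | 2 | 4 | 5
  I2 | 6 | 7 | 9 | 10   struct: AddU busy until I1 writes@5
  I3 | 7 | 8 | 15 | 16
  I4 | 11 | 17 | 19 | 20   struct: AddU busy until I2 writes@10 · RAW R2: wait I3 write@16
  I5 | 21 | 22 | 24 | 25   struct: AddU busy until I4 writes@20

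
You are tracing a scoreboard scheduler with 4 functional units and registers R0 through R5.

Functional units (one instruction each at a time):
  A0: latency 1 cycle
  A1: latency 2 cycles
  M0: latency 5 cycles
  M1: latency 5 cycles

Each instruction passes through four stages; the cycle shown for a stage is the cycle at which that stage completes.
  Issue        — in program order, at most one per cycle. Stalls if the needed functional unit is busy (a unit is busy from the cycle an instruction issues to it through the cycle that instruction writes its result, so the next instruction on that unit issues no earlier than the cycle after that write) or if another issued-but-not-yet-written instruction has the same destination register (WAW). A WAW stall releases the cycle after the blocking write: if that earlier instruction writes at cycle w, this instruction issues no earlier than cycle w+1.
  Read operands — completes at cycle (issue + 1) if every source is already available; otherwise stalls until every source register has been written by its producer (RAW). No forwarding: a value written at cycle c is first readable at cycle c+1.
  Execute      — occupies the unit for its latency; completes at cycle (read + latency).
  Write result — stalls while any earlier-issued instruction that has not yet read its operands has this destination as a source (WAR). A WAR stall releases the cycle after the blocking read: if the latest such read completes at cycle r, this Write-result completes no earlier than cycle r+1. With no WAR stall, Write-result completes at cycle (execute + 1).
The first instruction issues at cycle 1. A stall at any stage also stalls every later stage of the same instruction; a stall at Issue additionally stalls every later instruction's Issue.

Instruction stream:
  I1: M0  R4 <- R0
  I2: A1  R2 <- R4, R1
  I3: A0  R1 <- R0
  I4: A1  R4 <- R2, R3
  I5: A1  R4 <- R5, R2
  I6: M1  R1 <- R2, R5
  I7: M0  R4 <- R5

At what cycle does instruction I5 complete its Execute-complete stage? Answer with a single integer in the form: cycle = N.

I1: IS=1 RO=2 EX=7 WR=8
I2: IS=2 RO=9 EX=11 WR=12  [RAW R4: wait I1 write@8]
I3: IS=3 RO=4 EX=5 WR=10  [WAR R1: wait I2 read@9]
I4: IS=13 RO=14 EX=16 WR=17  [struct: A1 busy until I2 writes@12]
I5: IS=18 RO=19 EX=21 WR=22  [struct: A1 busy until I4 writes@17]
I6: IS=19 RO=20 EX=25 WR=26
I7: IS=23 RO=24 EX=29 WR=30  [WAW R4: wait I5 write@22]

cycle = 21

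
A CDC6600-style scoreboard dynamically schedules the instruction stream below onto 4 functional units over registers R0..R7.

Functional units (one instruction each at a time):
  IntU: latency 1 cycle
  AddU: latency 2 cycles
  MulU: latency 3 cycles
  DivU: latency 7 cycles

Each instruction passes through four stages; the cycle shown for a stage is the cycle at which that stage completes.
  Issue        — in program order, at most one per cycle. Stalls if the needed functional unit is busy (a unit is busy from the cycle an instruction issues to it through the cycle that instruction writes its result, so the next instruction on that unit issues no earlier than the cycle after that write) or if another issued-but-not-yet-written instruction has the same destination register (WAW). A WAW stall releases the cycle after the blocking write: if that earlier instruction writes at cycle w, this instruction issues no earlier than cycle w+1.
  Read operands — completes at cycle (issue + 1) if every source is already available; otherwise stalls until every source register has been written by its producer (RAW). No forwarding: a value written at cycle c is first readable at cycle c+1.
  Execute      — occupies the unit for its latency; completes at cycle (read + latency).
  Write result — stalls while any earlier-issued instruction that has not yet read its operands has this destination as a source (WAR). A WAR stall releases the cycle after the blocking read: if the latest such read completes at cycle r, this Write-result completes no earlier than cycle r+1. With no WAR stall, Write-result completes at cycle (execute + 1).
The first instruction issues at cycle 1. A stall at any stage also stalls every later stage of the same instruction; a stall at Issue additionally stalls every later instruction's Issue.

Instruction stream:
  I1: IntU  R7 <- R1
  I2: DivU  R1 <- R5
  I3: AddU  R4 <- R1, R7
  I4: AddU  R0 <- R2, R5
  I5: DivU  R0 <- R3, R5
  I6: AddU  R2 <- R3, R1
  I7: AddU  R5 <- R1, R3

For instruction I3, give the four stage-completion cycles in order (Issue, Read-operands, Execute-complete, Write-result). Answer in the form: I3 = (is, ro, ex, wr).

c1: I1 issues→IntU
c2: I1 reads · I2 issues→DivU
c3: I1 exec-done · I2 reads · I3 issues→AddU
c4: I1 writes R7
c10: I2 exec-done
c11: I2 writes R1
c12: I3 reads
c14: I3 exec-done
c15: I3 writes R4
c16: I4 issues→AddU
c17: I4 reads
c19: I4 exec-done
c20: I4 writes R0
c21: I5 issues→DivU
c22: I5 reads · I6 issues→AddU
c23: I6 reads
c25: I6 exec-done
c26: I6 writes R2
c27: I7 issues→AddU
c28: I7 reads
c29: I5 exec-done
c30: I5 writes R0 · I7 exec-done
c31: I7 writes R5

I3 = (3, 12, 14, 15)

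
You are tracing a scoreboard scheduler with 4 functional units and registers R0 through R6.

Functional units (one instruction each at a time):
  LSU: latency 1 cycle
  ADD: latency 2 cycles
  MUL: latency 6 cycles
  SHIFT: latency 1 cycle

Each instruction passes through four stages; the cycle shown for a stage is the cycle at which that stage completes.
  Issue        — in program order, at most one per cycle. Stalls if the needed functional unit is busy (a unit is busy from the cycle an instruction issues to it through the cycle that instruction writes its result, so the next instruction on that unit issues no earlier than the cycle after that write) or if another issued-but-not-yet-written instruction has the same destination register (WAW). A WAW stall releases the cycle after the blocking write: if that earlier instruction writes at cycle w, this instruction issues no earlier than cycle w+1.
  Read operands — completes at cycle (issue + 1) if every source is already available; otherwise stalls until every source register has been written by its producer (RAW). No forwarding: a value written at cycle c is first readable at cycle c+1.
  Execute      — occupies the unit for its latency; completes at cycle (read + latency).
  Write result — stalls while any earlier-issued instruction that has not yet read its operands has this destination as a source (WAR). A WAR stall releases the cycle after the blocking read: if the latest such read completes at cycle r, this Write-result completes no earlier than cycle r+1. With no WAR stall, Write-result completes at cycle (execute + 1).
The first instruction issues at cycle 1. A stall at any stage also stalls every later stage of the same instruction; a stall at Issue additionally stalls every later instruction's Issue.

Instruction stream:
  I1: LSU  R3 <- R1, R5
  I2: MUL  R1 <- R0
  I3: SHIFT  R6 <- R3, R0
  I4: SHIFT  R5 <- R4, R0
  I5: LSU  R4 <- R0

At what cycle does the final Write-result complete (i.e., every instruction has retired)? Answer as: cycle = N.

[I1] 1/2/3/4
[I2] 2/3/9/10
[I3] 3/5/6/7  (RAW R3: wait I1 write@4)
[I4] 8/9/10/11  (struct: SHIFT busy until I3 writes@7)
[I5] 9/10/11/12

cycle = 12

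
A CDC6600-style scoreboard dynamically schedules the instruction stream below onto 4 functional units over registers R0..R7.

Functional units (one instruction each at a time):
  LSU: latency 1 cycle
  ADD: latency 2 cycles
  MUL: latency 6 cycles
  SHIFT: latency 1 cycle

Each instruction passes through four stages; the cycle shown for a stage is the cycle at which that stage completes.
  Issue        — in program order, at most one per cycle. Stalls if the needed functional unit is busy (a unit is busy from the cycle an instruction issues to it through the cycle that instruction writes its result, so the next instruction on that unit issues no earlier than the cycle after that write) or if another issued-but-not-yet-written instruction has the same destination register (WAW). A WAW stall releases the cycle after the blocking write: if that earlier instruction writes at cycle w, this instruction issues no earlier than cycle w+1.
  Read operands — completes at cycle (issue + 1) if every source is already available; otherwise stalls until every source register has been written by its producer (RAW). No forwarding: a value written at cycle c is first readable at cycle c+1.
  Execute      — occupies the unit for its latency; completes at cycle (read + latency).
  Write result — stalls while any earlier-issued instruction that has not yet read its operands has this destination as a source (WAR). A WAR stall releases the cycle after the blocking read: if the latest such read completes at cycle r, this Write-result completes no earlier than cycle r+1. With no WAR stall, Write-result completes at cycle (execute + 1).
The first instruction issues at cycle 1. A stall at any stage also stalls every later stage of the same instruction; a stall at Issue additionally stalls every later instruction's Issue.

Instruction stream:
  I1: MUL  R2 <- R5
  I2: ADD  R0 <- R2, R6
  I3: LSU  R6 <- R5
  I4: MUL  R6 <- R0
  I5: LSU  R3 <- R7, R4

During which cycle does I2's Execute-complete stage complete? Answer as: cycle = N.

c1: I1 dispatched to MUL
c2: I1 operands ready; I2 dispatched to ADD
c3: I3 dispatched to LSU
c4: I3 operands ready
c5: I3 complete
c8: I1 complete
c9: R2←I1
c10: I2 operands ready
c11: R6←I3
c12: I2 complete; I4 dispatched to MUL
c13: R0←I2; I5 dispatched to LSU
c14: I4 operands ready; I5 operands ready
c15: I5 complete
c16: R3←I5
c20: I4 complete
c21: R6←I4

cycle = 12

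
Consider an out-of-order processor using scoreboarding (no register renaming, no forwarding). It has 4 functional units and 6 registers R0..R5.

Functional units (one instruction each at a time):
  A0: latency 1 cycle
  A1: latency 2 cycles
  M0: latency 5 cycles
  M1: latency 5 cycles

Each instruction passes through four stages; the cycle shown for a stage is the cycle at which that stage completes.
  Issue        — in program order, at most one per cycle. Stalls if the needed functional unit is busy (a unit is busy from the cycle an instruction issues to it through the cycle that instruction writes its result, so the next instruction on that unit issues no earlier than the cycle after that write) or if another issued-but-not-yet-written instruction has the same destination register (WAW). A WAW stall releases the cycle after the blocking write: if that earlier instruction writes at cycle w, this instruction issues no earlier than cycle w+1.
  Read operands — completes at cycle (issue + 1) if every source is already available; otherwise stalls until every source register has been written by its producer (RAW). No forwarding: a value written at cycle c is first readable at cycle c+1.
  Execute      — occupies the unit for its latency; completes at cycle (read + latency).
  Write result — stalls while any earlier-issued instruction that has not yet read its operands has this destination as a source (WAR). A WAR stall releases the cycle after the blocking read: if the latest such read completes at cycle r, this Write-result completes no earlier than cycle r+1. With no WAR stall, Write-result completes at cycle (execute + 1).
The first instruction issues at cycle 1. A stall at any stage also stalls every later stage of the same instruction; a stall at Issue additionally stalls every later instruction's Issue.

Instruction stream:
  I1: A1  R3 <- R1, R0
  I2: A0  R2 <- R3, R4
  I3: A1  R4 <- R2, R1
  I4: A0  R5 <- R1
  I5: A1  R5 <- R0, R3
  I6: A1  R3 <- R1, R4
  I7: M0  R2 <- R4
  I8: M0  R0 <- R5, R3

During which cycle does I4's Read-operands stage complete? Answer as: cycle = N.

[1] I1 issues→A1
[2] I1 reads | I2 issues→A0
[4] I1 exec-done
[5] I1 writes R3
[6] I2 reads | I3 issues→A1
[7] I2 exec-done
[8] I2 writes R2
[9] I3 reads | I4 issues→A0
[10] I4 reads
[11] I3 exec-done | I4 exec-done
[12] I3 writes R4 | I4 writes R5
[13] I5 issues→A1
[14] I5 reads
[16] I5 exec-done
[17] I5 writes R5
[18] I6 issues→A1
[19] I6 reads | I7 issues→M0
[20] I7 reads
[21] I6 exec-done
[22] I6 writes R3
[25] I7 exec-done
[26] I7 writes R2
[27] I8 issues→M0
[28] I8 reads
[33] I8 exec-done
[34] I8 writes R0

cycle = 10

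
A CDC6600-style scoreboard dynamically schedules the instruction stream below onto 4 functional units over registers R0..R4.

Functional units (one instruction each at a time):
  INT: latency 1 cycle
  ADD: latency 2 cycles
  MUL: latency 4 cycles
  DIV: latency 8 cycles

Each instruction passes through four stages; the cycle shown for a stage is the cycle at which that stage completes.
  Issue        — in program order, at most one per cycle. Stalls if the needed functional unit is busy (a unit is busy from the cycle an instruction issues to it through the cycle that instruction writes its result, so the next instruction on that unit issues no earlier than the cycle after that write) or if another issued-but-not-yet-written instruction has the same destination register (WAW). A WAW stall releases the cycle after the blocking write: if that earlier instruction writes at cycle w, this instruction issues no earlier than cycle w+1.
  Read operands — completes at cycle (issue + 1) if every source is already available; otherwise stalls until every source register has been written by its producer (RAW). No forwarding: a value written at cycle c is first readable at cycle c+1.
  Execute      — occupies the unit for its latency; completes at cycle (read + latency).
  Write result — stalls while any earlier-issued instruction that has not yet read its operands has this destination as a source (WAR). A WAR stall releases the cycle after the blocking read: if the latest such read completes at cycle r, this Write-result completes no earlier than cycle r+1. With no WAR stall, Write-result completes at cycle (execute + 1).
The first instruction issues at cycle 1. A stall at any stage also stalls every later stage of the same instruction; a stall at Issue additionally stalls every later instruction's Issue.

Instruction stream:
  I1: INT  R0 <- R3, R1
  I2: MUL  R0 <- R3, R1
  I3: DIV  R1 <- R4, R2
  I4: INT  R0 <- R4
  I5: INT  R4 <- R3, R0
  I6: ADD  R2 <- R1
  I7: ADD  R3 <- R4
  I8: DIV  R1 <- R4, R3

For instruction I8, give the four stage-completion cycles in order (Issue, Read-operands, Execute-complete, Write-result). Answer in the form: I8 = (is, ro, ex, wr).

  I1 | 1 | 2 | 3 | 4
  I2 | 5 | 6 | 10 | 11   WAW R0: wait I1 write@4
  I3 | 6 | 7 | 15 | 16
  I4 | 12 | 13 | 14 | 15   WAW R0: wait I2 write@11
  I5 | 16 | 17 | 18 | 19   struct: INT busy until I4 writes@15
  I6 | 17 | 18 | 20 | 21
  I7 | 22 | 23 | 25 | 26   struct: ADD busy until I6 writes@21
  I8 | 23 | 27 | 35 | 36   RAW R3: wait I7 write@26

I8 = (23, 27, 35, 36)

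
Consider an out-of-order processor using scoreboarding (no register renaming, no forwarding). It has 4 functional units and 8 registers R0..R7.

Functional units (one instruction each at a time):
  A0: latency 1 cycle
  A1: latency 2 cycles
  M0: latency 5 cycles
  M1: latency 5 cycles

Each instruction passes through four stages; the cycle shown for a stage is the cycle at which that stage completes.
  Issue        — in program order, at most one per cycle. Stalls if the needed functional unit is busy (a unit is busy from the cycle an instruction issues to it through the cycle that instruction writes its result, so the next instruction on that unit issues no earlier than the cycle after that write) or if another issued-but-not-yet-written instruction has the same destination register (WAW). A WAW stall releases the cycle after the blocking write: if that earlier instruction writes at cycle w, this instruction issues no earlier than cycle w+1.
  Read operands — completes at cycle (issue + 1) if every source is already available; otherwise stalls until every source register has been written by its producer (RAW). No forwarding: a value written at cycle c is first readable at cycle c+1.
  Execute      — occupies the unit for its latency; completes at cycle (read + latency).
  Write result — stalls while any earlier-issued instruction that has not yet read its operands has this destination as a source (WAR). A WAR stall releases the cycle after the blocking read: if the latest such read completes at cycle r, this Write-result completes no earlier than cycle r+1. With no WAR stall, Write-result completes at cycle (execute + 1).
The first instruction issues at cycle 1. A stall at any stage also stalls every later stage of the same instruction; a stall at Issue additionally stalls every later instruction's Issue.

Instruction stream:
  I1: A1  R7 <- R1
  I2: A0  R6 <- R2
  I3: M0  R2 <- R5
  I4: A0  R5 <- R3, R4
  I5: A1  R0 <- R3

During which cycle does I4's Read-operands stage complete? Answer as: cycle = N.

cycle = 7

[1] I1 issues→A1
[2] I1 reads, I2 issues→A0
[3] I2 reads, I3 issues→M0
[4] I1 exec-done, I2 exec-done, I3 reads
[5] I1 writes R7, I2 writes R6
[6] I4 issues→A0
[7] I4 reads, I5 issues→A1
[8] I4 exec-done, I5 reads
[9] I3 exec-done, I4 writes R5
[10] I3 writes R2, I5 exec-done
[11] I5 writes R0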